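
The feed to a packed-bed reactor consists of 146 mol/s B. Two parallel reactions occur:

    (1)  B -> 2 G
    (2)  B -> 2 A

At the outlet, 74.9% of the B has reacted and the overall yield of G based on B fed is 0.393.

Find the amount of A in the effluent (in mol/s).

Yield of G: 2ξ₁ / 146 = 0.393 → ξ₁ = 28.69 mol/s.
Conversion of B: 1ξ₁ + 1ξ₂ = 0.749 × 146 = 109.4 → ξ₂ = 80.66 mol/s.
Outlet amounts (n = n₀ + Σ ν·ξ):
  B: 146 − 1(28.69) − 1(80.66) = 36.65
  G: 0 + 2(28.69) = 57.38
  A: 0 + 2(80.66) = 161.3

161 mol/s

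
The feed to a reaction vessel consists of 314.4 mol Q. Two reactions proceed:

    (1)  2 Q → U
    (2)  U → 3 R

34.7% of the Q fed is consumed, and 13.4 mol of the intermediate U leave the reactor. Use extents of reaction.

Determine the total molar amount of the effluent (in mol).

342 mol

Conversion of Q: Q consumed = 2ξ₁ = 0.347 × 314.4 → ξ₁ = 54.55 mol.
U balance: n_U = 0 + 1ξ₁ − 1ξ₂ = 13.4 → ξ₂ = (1·54.55 − 13.4)/1 = 41.15 mol.
Outlet amounts (n = n₀ + Σ ν·ξ):
  Q: 314.4 − 2(54.55) = 205.3
  U: 0 + 1(54.55) − 1(41.15) = 13.4
  R: 0 + 3(41.15) = 123.4
Total out = 205.3 + 13.4 + 123.4 = 342.1 mol.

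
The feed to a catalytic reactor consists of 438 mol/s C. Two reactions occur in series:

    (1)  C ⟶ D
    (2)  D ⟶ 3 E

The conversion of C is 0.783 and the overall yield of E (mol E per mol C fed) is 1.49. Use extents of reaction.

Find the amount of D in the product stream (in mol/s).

Conversion of C: C consumed = 1ξ₁ = 0.783 × 438 → ξ₁ = 343 mol/s.
Yield of E: 3ξ₂ / 438 = 1.49 → ξ₂ = 217.5 mol/s.
Outlet amounts (n = n₀ + Σ ν·ξ):
  C: 438 − 1(343) = 95.05
  D: 0 + 1(343) − 1(217.5) = 125.4
  E: 0 + 3(217.5) = 652.6

125 mol/s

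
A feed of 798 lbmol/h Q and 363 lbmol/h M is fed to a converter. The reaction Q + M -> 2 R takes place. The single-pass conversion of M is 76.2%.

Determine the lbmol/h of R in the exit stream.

553 lbmol/h

M reacted = 0.762 × 363 = 276.6 lbmol/h; ν_M = −1, so ξ = 276.6/1 = 276.6 lbmol/h.
Outlet amounts (n = n₀ + ν ξ):
  Q: 798 − 1(276.6) = 521.4
  M: 363 − 1(276.6) = 86.39
  R: 0 + 2(276.6) = 553.2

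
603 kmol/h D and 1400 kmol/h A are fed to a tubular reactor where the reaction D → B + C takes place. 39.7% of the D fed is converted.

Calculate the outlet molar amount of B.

239 kmol/h

D reacted = 0.397 × 603 = 239.4 kmol/h; ν_D = −1, so ξ = 239.4/1 = 239.4 kmol/h.
Outlet amounts (n = n₀ + ν ξ):
  D: 603 − 1(239.4) = 363.6
  B: 0 + 1(239.4) = 239.4
  C: 0 + 1(239.4) = 239.4
  A: 1400 (inert)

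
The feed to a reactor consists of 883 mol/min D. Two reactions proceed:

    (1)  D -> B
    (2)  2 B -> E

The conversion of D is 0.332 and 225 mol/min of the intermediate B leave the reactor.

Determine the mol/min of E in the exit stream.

Conversion of D: D consumed = 1ξ₁ = 0.332 × 883 → ξ₁ = 293.2 mol/min.
B balance: n_B = 0 + 1ξ₁ − 2ξ₂ = 225 → ξ₂ = (1·293.2 − 225)/2 = 34.08 mol/min.
Outlet amounts (n = n₀ + Σ ν·ξ):
  D: 883 − 1(293.2) = 589.8
  B: 0 + 1(293.2) − 2(34.08) = 225
  E: 0 + 1(34.08) = 34.08

34.1 mol/min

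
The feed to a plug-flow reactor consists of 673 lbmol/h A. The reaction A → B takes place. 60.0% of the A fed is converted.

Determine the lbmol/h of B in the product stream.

A reacted = 0.6 × 673 = 403.8 lbmol/h; ν_A = −1, so ξ = 403.8/1 = 403.8 lbmol/h.
Outlet amounts (n = n₀ + ν ξ):
  A: 673 − 1(403.8) = 269.2
  B: 0 + 1(403.8) = 403.8

404 lbmol/h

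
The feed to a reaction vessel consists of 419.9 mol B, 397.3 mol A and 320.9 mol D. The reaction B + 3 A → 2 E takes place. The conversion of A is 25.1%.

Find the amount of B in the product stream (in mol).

387 mol

A reacted = 0.251 × 397.3 = 99.72 mol; ν_A = −3, so ξ = 99.72/3 = 33.24 mol.
Outlet amounts (n = n₀ + ν ξ):
  B: 419.9 − 1(33.24) = 386.7
  A: 397.3 − 3(33.24) = 297.6
  E: 0 + 2(33.24) = 66.48
  D: 320.9 (inert)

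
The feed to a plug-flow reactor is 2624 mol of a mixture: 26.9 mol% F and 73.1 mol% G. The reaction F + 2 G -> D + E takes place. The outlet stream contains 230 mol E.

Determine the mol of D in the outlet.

230 mol

For E: n = n₀ + 1ξ → 230 = 0 + 1ξ, giving ξ = 230 mol.
Outlet amounts (n = n₀ + ν ξ):
  F: 705.9 − 1(230) = 475.9
  G: 1918 − 2(230) = 1458
  D: 0 + 1(230) = 230
  E: 0 + 1(230) = 230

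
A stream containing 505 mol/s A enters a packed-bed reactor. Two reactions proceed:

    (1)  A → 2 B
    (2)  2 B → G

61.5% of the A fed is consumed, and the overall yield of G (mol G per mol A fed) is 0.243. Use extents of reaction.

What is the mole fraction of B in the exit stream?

0.542

Conversion of A: A consumed = 1ξ₁ = 0.615 × 505 → ξ₁ = 310.6 mol/s.
Yield of G: 1ξ₂ / 505 = 0.243 → ξ₂ = 122.7 mol/s.
Outlet amounts (n = n₀ + Σ ν·ξ):
  A: 505 − 1(310.6) = 194.4
  B: 0 + 2(310.6) − 2(122.7) = 375.7
  G: 0 + 1(122.7) = 122.7
Total out = 692.9 mol/s; y_B = 375.7 / 692.9 = 0.5423.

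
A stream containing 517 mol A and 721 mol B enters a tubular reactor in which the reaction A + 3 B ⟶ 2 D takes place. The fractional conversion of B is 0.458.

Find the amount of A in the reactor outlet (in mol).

B reacted = 0.458 × 721 = 330.2 mol; ν_B = −3, so ξ = 330.2/3 = 110.1 mol.
Outlet amounts (n = n₀ + ν ξ):
  A: 517 − 1(110.1) = 406.9
  B: 721 − 3(110.1) = 390.8
  D: 0 + 2(110.1) = 220.1

407 mol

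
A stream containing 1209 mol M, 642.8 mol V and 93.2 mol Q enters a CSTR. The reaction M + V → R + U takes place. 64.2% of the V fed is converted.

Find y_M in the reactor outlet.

0.409

V reacted = 0.642 × 642.8 = 412.7 mol; ν_V = −1, so ξ = 412.7/1 = 412.7 mol.
Outlet amounts (n = n₀ + ν ξ):
  M: 1209 − 1(412.7) = 796.3
  V: 642.8 − 1(412.7) = 230.1
  R: 0 + 1(412.7) = 412.7
  U: 0 + 1(412.7) = 412.7
  Q: 93.2 (inert)
Total out = 1945 mol; y_M = 796.3 / 1945 = 0.4094.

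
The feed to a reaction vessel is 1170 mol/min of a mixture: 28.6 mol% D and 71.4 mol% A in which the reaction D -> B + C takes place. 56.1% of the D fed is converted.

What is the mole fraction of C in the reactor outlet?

0.138

D reacted = 0.561 × 334.6 = 187.7 mol/min; ν_D = −1, so ξ = 187.7/1 = 187.7 mol/min.
Outlet amounts (n = n₀ + ν ξ):
  D: 334.6 − 1(187.7) = 146.9
  B: 0 + 1(187.7) = 187.7
  C: 0 + 1(187.7) = 187.7
  A: 835.4 (inert)
Total out = 1358 mol/min; y_C = 187.7 / 1358 = 0.1383.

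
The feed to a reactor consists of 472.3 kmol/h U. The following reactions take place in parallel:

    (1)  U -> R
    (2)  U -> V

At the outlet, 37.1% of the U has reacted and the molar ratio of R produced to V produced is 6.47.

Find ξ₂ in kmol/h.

Conversion of U: U consumed = 0.371 × 472.3 = 175.2 kmol/h = 1ξ₁ + 1ξ₂.
Selectivity: 1ξ₁ / (1ξ₂) = 6.47 → ξ₁ = 6.47 ξ₂.
Substitute: (1·6.47 + 1) ξ₂ = 175.2 → ξ₂ = 23.46 kmol/h, ξ₁ = 151.8 kmol/h.
Outlet amounts (n = n₀ + Σ ν·ξ):
  U: 472.3 − 1(151.8) − 1(23.46) = 297.1
  R: 0 + 1(151.8) = 151.8
  V: 0 + 1(23.46) = 23.46

ξ₂ = 23.5 kmol/h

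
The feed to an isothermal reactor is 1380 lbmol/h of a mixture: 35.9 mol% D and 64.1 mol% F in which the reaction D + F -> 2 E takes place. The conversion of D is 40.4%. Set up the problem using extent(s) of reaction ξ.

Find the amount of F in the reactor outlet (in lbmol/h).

684 lbmol/h

D reacted = 0.404 × 495.4 = 200.1 lbmol/h; ν_D = −1, so ξ = 200.1/1 = 200.1 lbmol/h.
Outlet amounts (n = n₀ + ν ξ):
  D: 495.4 − 1(200.1) = 295.3
  F: 884.6 − 1(200.1) = 684.4
  E: 0 + 2(200.1) = 400.3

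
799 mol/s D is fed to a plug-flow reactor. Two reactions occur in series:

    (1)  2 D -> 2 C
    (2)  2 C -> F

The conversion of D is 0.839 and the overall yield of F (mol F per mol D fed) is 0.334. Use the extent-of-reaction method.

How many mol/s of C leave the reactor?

Conversion of D: D consumed = 2ξ₁ = 0.839 × 799 → ξ₁ = 335.2 mol/s.
Yield of F: 1ξ₂ / 799 = 0.334 → ξ₂ = 266.9 mol/s.
Outlet amounts (n = n₀ + Σ ν·ξ):
  D: 799 − 2(335.2) = 128.6
  C: 0 + 2(335.2) − 2(266.9) = 136.6
  F: 0 + 1(266.9) = 266.9

137 mol/s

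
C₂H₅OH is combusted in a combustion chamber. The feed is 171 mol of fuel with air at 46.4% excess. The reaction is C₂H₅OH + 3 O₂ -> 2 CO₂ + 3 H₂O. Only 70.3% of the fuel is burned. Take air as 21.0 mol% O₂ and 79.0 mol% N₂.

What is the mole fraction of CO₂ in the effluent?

0.0622

Stoichiometric O₂ = 3 × 171 = 513 mol; O₂ fed = 513 × 1.464 = 751 mol.
N₂ fed = 751 × 79/21 = 2825 mol.
Fuel reacted = 0.703 × 171 → ξ = 120.2 mol.
Outlet (n = n₀ + ν ξ):
  C₂H₅OH: 171 − 1(120.2) = 50.79
  O₂: 751 − 3(120.2) = 390.4
  N₂: 2825 (inert)
  CO₂: 0 + 2(120.2) = 240.4
  H₂O: 0 + 3(120.2) = 360.6
Total out = 3868 mol; y_CO₂ = 240.4 / 3868 = 0.06216.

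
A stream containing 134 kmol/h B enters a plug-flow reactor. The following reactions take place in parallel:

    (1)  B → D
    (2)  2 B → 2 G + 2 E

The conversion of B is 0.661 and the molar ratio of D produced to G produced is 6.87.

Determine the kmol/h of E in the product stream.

11.3 kmol/h

Conversion of B: B consumed = 0.661 × 134 = 88.57 kmol/h = 1ξ₁ + 2ξ₂.
Selectivity: 1ξ₁ / (2ξ₂) = 6.87 → ξ₁ = 13.74 ξ₂.
Substitute: (1·13.74 + 2) ξ₂ = 88.57 → ξ₂ = 5.627 kmol/h, ξ₁ = 77.32 kmol/h.
Outlet amounts (n = n₀ + Σ ν·ξ):
  B: 134 − 1(77.32) − 2(5.627) = 45.43
  D: 0 + 1(77.32) = 77.32
  G: 0 + 2(5.627) = 11.25
  E: 0 + 2(5.627) = 11.25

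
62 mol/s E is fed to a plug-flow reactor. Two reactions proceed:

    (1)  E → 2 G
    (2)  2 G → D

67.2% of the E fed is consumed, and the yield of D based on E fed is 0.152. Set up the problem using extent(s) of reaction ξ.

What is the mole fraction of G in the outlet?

Conversion of E: E consumed = 1ξ₁ = 0.672 × 62 → ξ₁ = 41.66 mol/s.
Yield of D: 1ξ₂ / 62 = 0.152 → ξ₂ = 9.424 mol/s.
Outlet amounts (n = n₀ + Σ ν·ξ):
  E: 62 − 1(41.66) = 20.34
  G: 0 + 2(41.66) − 2(9.424) = 64.48
  D: 0 + 1(9.424) = 9.424
Total out = 94.24 mol/s; y_G = 64.48 / 94.24 = 0.6842.

0.684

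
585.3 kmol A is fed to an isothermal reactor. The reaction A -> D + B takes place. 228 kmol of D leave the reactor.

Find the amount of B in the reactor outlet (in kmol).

228 kmol

For D: n = n₀ + 1ξ → 228 = 0 + 1ξ, giving ξ = 228 kmol.
Outlet amounts (n = n₀ + ν ξ):
  A: 585.3 − 1(228) = 357.3
  D: 0 + 1(228) = 228
  B: 0 + 1(228) = 228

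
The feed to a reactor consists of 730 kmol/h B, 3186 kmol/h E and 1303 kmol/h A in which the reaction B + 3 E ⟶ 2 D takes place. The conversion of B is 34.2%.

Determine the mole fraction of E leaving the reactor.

0.516

B reacted = 0.342 × 730 = 249.7 kmol/h; ν_B = −1, so ξ = 249.7/1 = 249.7 kmol/h.
Outlet amounts (n = n₀ + ν ξ):
  B: 730 − 1(249.7) = 480.3
  E: 3186 − 3(249.7) = 2437
  D: 0 + 2(249.7) = 499.3
  A: 1303 (inert)
Total out = 4720 kmol/h; y_E = 2437 / 4720 = 0.5164.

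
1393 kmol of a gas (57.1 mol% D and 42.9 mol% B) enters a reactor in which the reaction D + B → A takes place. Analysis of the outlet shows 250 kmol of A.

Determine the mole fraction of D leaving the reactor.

0.477

For A: n = n₀ + 1ξ → 250 = 0 + 1ξ, giving ξ = 250 kmol.
Outlet amounts (n = n₀ + ν ξ):
  D: 795.4 − 1(250) = 545.4
  B: 597.6 − 1(250) = 347.6
  A: 0 + 1(250) = 250
Total out = 1143 kmol; y_D = 545.4 / 1143 = 0.4772.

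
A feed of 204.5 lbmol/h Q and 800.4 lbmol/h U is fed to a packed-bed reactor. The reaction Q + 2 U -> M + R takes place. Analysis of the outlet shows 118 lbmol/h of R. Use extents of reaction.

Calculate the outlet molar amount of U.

564 lbmol/h

For R: n = n₀ + 1ξ → 118 = 0 + 1ξ, giving ξ = 118 lbmol/h.
Outlet amounts (n = n₀ + ν ξ):
  Q: 204.5 − 1(118) = 86.5
  U: 800.4 − 2(118) = 564.4
  M: 0 + 1(118) = 118
  R: 0 + 1(118) = 118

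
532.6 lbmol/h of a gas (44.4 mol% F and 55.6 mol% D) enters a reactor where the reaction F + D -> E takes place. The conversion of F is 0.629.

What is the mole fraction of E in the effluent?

F reacted = 0.629 × 236.5 = 148.7 lbmol/h; ν_F = −1, so ξ = 148.7/1 = 148.7 lbmol/h.
Outlet amounts (n = n₀ + ν ξ):
  F: 236.5 − 1(148.7) = 87.73
  D: 296.1 − 1(148.7) = 147.4
  E: 0 + 1(148.7) = 148.7
Total out = 383.9 lbmol/h; y_E = 148.7 / 383.9 = 0.3875.

0.387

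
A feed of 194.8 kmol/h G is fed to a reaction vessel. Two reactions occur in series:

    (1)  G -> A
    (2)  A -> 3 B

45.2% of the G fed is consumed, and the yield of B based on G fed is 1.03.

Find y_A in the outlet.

Conversion of G: G consumed = 1ξ₁ = 0.452 × 194.8 → ξ₁ = 88.05 kmol/h.
Yield of B: 3ξ₂ / 194.8 = 1.03 → ξ₂ = 66.88 kmol/h.
Outlet amounts (n = n₀ + Σ ν·ξ):
  G: 194.8 − 1(88.05) = 106.8
  A: 0 + 1(88.05) − 1(66.88) = 21.17
  B: 0 + 3(66.88) = 200.6
Total out = 328.6 kmol/h; y_A = 21.17 / 328.6 = 0.06443.

0.0644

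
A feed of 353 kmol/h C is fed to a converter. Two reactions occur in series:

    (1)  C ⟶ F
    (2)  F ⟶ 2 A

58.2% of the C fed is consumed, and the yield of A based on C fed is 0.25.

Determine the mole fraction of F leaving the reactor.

Conversion of C: C consumed = 1ξ₁ = 0.582 × 353 → ξ₁ = 205.4 kmol/h.
Yield of A: 2ξ₂ / 353 = 0.25 → ξ₂ = 44.12 kmol/h.
Outlet amounts (n = n₀ + Σ ν·ξ):
  C: 353 − 1(205.4) = 147.6
  F: 0 + 1(205.4) − 1(44.12) = 161.3
  A: 0 + 2(44.12) = 88.25
Total out = 397.1 kmol/h; y_F = 161.3 / 397.1 = 0.4062.

0.406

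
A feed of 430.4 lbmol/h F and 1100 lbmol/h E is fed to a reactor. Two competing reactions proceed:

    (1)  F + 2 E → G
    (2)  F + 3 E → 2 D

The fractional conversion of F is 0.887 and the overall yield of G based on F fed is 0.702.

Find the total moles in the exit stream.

Yield of G: 1ξ₁ / 430.4 = 0.702 → ξ₁ = 302.1 lbmol/h.
Conversion of F: 1ξ₁ + 1ξ₂ = 0.887 × 430.4 = 381.8 → ξ₂ = 79.62 lbmol/h.
Outlet amounts (n = n₀ + Σ ν·ξ):
  F: 430.4 − 1(302.1) − 1(79.62) = 48.64
  E: 1100 − 2(302.1) − 3(79.62) = 256.8
  G: 0 + 1(302.1) = 302.1
  D: 0 + 2(79.62) = 159.2
Total out = 48.64 + 256.8 + 302.1 + 159.2 = 766.9 lbmol/h.

767 lbmol/h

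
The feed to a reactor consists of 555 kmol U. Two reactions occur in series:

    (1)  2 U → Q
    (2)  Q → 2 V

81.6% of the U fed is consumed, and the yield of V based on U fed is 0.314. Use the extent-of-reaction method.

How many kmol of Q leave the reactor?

139 kmol

Conversion of U: U consumed = 2ξ₁ = 0.816 × 555 → ξ₁ = 226.4 kmol.
Yield of V: 2ξ₂ / 555 = 0.314 → ξ₂ = 87.14 kmol.
Outlet amounts (n = n₀ + Σ ν·ξ):
  U: 555 − 2(226.4) = 102.1
  Q: 0 + 1(226.4) − 1(87.14) = 139.3
  V: 0 + 2(87.14) = 174.3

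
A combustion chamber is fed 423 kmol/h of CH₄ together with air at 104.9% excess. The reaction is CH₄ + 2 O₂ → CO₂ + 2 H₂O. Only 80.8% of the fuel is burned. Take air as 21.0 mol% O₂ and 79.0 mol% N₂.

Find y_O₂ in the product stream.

0.121

Stoichiometric O₂ = 2 × 423 = 846 kmol/h; O₂ fed = 846 × 2.049 = 1733 kmol/h.
N₂ fed = 1733 × 79/21 = 6521 kmol/h.
Fuel reacted = 0.808 × 423 → ξ = 341.8 kmol/h.
Outlet (n = n₀ + ν ξ):
  CH₄: 423 − 1(341.8) = 81.22
  O₂: 1733 − 2(341.8) = 1050
  N₂: 6521 (inert)
  CO₂: 0 + 1(341.8) = 341.8
  H₂O: 0 + 2(341.8) = 683.6
Total out = 8678 kmol/h; y_O₂ = 1050 / 8678 = 0.121.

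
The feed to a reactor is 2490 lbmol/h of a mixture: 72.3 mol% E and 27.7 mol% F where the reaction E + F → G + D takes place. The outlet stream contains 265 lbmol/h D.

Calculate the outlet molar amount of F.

For D: n = n₀ + 1ξ → 265 = 0 + 1ξ, giving ξ = 265 lbmol/h.
Outlet amounts (n = n₀ + ν ξ):
  E: 1800 − 1(265) = 1535
  F: 689.7 − 1(265) = 424.7
  G: 0 + 1(265) = 265
  D: 0 + 1(265) = 265

425 lbmol/h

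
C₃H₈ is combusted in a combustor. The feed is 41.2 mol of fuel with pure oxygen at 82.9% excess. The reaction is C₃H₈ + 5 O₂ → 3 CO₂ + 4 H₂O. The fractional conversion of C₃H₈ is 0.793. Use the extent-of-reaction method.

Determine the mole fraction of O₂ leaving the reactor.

Stoichiometric O₂ = 5 × 41.2 = 206 mol; O₂ fed = 206 × 1.829 = 376.8 mol.
Fuel reacted = 0.793 × 41.2 → ξ = 32.67 mol.
Outlet (n = n₀ + ν ξ):
  C₃H₈: 41.2 − 1(32.67) = 8.528
  O₂: 376.8 − 5(32.67) = 213.4
  CO₂: 0 + 3(32.67) = 98.01
  H₂O: 0 + 4(32.67) = 130.7
Total out = 450.6 mol; y_O₂ = 213.4 / 450.6 = 0.4736.

0.474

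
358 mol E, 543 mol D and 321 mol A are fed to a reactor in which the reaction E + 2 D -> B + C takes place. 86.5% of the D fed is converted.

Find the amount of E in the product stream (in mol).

D reacted = 0.865 × 543 = 469.7 mol; ν_D = −2, so ξ = 469.7/2 = 234.8 mol.
Outlet amounts (n = n₀ + ν ξ):
  E: 358 − 1(234.8) = 123.2
  D: 543 − 2(234.8) = 73.31
  B: 0 + 1(234.8) = 234.8
  C: 0 + 1(234.8) = 234.8
  A: 321 (inert)

123 mol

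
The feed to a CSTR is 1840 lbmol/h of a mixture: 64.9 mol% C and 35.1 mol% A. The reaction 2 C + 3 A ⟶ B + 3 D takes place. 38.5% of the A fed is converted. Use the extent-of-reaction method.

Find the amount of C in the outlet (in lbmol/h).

A reacted = 0.385 × 645.8 = 248.6 lbmol/h; ν_A = −3, so ξ = 248.6/3 = 82.88 lbmol/h.
Outlet amounts (n = n₀ + ν ξ):
  C: 1194 − 2(82.88) = 1028
  A: 645.8 − 3(82.88) = 397.2
  B: 0 + 1(82.88) = 82.88
  D: 0 + 3(82.88) = 248.6

1030 lbmol/h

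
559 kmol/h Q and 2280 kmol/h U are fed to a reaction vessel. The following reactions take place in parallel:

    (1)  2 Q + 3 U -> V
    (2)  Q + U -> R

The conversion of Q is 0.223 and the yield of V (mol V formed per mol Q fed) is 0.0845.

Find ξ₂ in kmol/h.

Yield of V: 1ξ₁ / 559 = 0.0845 → ξ₁ = 47.24 kmol/h.
Conversion of Q: 2ξ₁ + 1ξ₂ = 0.223 × 559 = 124.7 → ξ₂ = 30.19 kmol/h.
Outlet amounts (n = n₀ + Σ ν·ξ):
  Q: 559 − 2(47.24) − 1(30.19) = 434.3
  U: 2280 − 3(47.24) − 1(30.19) = 2108
  V: 0 + 1(47.24) = 47.24
  R: 0 + 1(30.19) = 30.19

ξ₂ = 30.2 kmol/h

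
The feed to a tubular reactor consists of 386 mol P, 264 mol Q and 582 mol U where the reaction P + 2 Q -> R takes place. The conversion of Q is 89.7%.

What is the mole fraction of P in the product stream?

Q reacted = 0.897 × 264 = 236.8 mol; ν_Q = −2, so ξ = 236.8/2 = 118.4 mol.
Outlet amounts (n = n₀ + ν ξ):
  P: 386 − 1(118.4) = 267.6
  Q: 264 − 2(118.4) = 27.19
  R: 0 + 1(118.4) = 118.4
  U: 582 (inert)
Total out = 995.2 mol; y_P = 267.6 / 995.2 = 0.2689.

0.269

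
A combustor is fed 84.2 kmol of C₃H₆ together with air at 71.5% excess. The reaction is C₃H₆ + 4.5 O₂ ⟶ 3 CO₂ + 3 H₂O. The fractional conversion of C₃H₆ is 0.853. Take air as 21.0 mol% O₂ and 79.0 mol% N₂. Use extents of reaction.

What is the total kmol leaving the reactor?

3210 kmol

Stoichiometric O₂ = 4.5 × 84.2 = 378.9 kmol; O₂ fed = 378.9 × 1.715 = 649.8 kmol.
N₂ fed = 649.8 × 79/21 = 2445 kmol.
Fuel reacted = 0.853 × 84.2 → ξ = 71.82 kmol.
Outlet (n = n₀ + ν ξ):
  C₃H₆: 84.2 − 1(71.82) = 12.38
  O₂: 649.8 − 4.5(71.82) = 326.6
  N₂: 2445 (inert)
  CO₂: 0 + 3(71.82) = 215.5
  H₂O: 0 + 3(71.82) = 215.5
Total out = 12.38 + 326.6 + 2445 + 215.5 + 215.5 = 3214 kmol.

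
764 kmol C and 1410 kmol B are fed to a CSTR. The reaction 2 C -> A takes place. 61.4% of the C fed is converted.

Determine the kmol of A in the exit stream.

235 kmol

C reacted = 0.614 × 764 = 469.1 kmol; ν_C = −2, so ξ = 469.1/2 = 234.5 kmol.
Outlet amounts (n = n₀ + ν ξ):
  C: 764 − 2(234.5) = 294.9
  A: 0 + 1(234.5) = 234.5
  B: 1410 (inert)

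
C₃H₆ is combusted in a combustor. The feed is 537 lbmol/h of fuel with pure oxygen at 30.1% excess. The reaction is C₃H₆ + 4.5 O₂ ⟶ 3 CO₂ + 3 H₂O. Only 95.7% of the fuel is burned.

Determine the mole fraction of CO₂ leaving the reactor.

Stoichiometric O₂ = 4.5 × 537 = 2416 lbmol/h; O₂ fed = 2416 × 1.301 = 3144 lbmol/h.
Fuel reacted = 0.957 × 537 → ξ = 513.9 lbmol/h.
Outlet (n = n₀ + ν ξ):
  C₃H₆: 537 − 1(513.9) = 23.09
  O₂: 3144 − 4.5(513.9) = 831.3
  CO₂: 0 + 3(513.9) = 1542
  H₂O: 0 + 3(513.9) = 1542
Total out = 3938 lbmol/h; y_CO₂ = 1542 / 3938 = 0.3915.

0.392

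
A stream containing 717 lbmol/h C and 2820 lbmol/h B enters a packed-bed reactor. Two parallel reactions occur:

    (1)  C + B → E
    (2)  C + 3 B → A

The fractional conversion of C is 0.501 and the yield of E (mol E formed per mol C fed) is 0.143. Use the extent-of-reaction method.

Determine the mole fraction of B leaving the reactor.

0.731

Yield of E: 1ξ₁ / 717 = 0.143 → ξ₁ = 102.5 lbmol/h.
Conversion of C: 1ξ₁ + 1ξ₂ = 0.501 × 717 = 359.2 → ξ₂ = 256.7 lbmol/h.
Outlet amounts (n = n₀ + Σ ν·ξ):
  C: 717 − 1(102.5) − 1(256.7) = 357.8
  B: 2820 − 1(102.5) − 3(256.7) = 1947
  E: 0 + 1(102.5) = 102.5
  A: 0 + 1(256.7) = 256.7
Total out = 2664 lbmol/h; y_B = 1947 / 2664 = 0.7309.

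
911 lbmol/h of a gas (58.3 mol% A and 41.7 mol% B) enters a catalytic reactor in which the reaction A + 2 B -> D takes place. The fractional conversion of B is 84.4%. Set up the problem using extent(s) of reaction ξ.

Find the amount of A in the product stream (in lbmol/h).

B reacted = 0.844 × 379.9 = 320.6 lbmol/h; ν_B = −2, so ξ = 320.6/2 = 160.3 lbmol/h.
Outlet amounts (n = n₀ + ν ξ):
  A: 531.1 − 1(160.3) = 370.8
  B: 379.9 − 2(160.3) = 59.26
  D: 0 + 1(160.3) = 160.3

371 lbmol/h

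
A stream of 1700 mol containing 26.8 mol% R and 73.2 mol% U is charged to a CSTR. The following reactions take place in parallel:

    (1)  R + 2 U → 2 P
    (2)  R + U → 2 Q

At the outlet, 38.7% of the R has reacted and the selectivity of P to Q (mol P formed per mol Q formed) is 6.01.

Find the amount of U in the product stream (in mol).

917 mol

Conversion of R: R consumed = 0.387 × 455.6 = 176.3 mol = 1ξ₁ + 1ξ₂.
Selectivity: 2ξ₁ / (2ξ₂) = 6.01 → ξ₁ = 6.01 ξ₂.
Substitute: (1·6.01 + 1) ξ₂ = 176.3 → ξ₂ = 25.15 mol, ξ₁ = 151.2 mol.
Outlet amounts (n = n₀ + Σ ν·ξ):
  R: 455.6 − 1(151.2) − 1(25.15) = 279.3
  U: 1244 − 2(151.2) − 1(25.15) = 916.9
  P: 0 + 2(151.2) = 302.3
  Q: 0 + 2(25.15) = 50.3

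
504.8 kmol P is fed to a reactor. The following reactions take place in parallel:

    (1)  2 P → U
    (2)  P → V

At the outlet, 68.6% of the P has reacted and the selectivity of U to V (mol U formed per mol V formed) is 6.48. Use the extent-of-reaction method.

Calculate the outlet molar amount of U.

161 kmol

Conversion of P: P consumed = 0.686 × 504.8 = 346.3 kmol = 2ξ₁ + 1ξ₂.
Selectivity: 1ξ₁ / (1ξ₂) = 6.48 → ξ₁ = 6.48 ξ₂.
Substitute: (2·6.48 + 1) ξ₂ = 346.3 → ξ₂ = 24.81 kmol, ξ₁ = 160.7 kmol.
Outlet amounts (n = n₀ + Σ ν·ξ):
  P: 504.8 − 2(160.7) − 1(24.81) = 158.5
  U: 0 + 1(160.7) = 160.7
  V: 0 + 1(24.81) = 24.81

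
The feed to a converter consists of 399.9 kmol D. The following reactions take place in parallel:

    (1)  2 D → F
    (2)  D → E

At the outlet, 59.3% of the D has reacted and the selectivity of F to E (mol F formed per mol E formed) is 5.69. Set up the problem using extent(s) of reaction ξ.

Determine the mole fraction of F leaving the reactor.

0.375

Conversion of D: D consumed = 0.593 × 399.9 = 237.1 kmol = 2ξ₁ + 1ξ₂.
Selectivity: 1ξ₁ / (1ξ₂) = 5.69 → ξ₁ = 5.69 ξ₂.
Substitute: (2·5.69 + 1) ξ₂ = 237.1 → ξ₂ = 19.16 kmol, ξ₁ = 109 kmol.
Outlet amounts (n = n₀ + Σ ν·ξ):
  D: 399.9 − 2(109) − 1(19.16) = 162.8
  F: 0 + 1(109) = 109
  E: 0 + 1(19.16) = 19.16
Total out = 290.9 kmol; y_F = 109 / 290.9 = 0.3747.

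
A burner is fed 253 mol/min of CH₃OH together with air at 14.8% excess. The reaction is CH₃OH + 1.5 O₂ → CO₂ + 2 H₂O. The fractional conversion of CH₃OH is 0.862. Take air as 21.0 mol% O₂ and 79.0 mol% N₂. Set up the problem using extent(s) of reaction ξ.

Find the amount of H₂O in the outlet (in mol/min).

436 mol/min

Stoichiometric O₂ = 1.5 × 253 = 379.5 mol/min; O₂ fed = 379.5 × 1.148 = 435.7 mol/min.
N₂ fed = 435.7 × 79/21 = 1639 mol/min.
Fuel reacted = 0.862 × 253 → ξ = 218.1 mol/min.
Outlet (n = n₀ + ν ξ):
  CH₃OH: 253 − 1(218.1) = 34.91
  O₂: 435.7 − 1.5(218.1) = 108.5
  N₂: 1639 (inert)
  CO₂: 0 + 1(218.1) = 218.1
  H₂O: 0 + 2(218.1) = 436.2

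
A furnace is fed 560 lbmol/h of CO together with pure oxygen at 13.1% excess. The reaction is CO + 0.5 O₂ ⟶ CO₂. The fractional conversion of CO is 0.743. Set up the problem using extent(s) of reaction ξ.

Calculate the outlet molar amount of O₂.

109 lbmol/h

Stoichiometric O₂ = 0.5 × 560 = 280 lbmol/h; O₂ fed = 280 × 1.131 = 316.7 lbmol/h.
Fuel reacted = 0.743 × 560 → ξ = 416.1 lbmol/h.
Outlet (n = n₀ + ν ξ):
  CO: 560 − 1(416.1) = 143.9
  O₂: 316.7 − 0.5(416.1) = 108.6
  CO₂: 0 + 1(416.1) = 416.1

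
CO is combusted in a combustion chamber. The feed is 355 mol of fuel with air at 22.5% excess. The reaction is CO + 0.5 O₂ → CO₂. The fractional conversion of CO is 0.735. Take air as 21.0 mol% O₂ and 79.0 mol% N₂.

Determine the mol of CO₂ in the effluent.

Stoichiometric O₂ = 0.5 × 355 = 177.5 mol; O₂ fed = 177.5 × 1.225 = 217.4 mol.
N₂ fed = 217.4 × 79/21 = 818 mol.
Fuel reacted = 0.735 × 355 → ξ = 260.9 mol.
Outlet (n = n₀ + ν ξ):
  CO: 355 − 1(260.9) = 94.07
  O₂: 217.4 − 0.5(260.9) = 86.98
  N₂: 818 (inert)
  CO₂: 0 + 1(260.9) = 260.9

261 mol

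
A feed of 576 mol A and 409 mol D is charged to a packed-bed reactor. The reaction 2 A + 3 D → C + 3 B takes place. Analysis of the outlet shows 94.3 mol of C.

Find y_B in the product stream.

For C: n = n₀ + 1ξ → 94.3 = 0 + 1ξ, giving ξ = 94.3 mol.
Outlet amounts (n = n₀ + ν ξ):
  A: 576 − 2(94.3) = 387.4
  D: 409 − 3(94.3) = 126.1
  C: 0 + 1(94.3) = 94.3
  B: 0 + 3(94.3) = 282.9
Total out = 890.7 mol; y_B = 282.9 / 890.7 = 0.3176.

0.318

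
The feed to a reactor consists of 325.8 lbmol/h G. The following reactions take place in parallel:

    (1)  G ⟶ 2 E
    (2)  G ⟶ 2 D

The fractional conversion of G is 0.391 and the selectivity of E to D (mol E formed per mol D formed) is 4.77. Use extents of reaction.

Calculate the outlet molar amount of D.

44.2 lbmol/h

Conversion of G: G consumed = 0.391 × 325.8 = 127.4 lbmol/h = 1ξ₁ + 1ξ₂.
Selectivity: 2ξ₁ / (2ξ₂) = 4.77 → ξ₁ = 4.77 ξ₂.
Substitute: (1·4.77 + 1) ξ₂ = 127.4 → ξ₂ = 22.08 lbmol/h, ξ₁ = 105.3 lbmol/h.
Outlet amounts (n = n₀ + Σ ν·ξ):
  G: 325.8 − 1(105.3) − 1(22.08) = 198.4
  E: 0 + 2(105.3) = 210.6
  D: 0 + 2(22.08) = 44.16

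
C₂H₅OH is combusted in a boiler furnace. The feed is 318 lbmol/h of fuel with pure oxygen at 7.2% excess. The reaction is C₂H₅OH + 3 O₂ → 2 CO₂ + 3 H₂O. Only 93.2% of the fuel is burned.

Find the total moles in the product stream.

Stoichiometric O₂ = 3 × 318 = 954 lbmol/h; O₂ fed = 954 × 1.072 = 1023 lbmol/h.
Fuel reacted = 0.932 × 318 → ξ = 296.4 lbmol/h.
Outlet (n = n₀ + ν ξ):
  C₂H₅OH: 318 − 1(296.4) = 21.62
  O₂: 1023 − 3(296.4) = 133.6
  CO₂: 0 + 2(296.4) = 592.8
  H₂O: 0 + 3(296.4) = 889.1
Total out = 21.62 + 133.6 + 592.8 + 889.1 = 1637 lbmol/h.

1640 lbmol/h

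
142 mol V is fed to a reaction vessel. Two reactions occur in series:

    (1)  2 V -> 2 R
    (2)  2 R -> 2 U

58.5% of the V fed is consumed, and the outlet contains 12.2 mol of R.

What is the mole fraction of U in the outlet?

Conversion of V: V consumed = 2ξ₁ = 0.585 × 142 → ξ₁ = 41.53 mol.
R balance: n_R = 0 + 2ξ₁ − 2ξ₂ = 12.2 → ξ₂ = (2·41.53 − 12.2)/2 = 35.43 mol.
Outlet amounts (n = n₀ + Σ ν·ξ):
  V: 142 − 2(41.53) = 58.93
  R: 0 + 2(41.53) − 2(35.43) = 12.2
  U: 0 + 2(35.43) = 70.87
Total out = 142 mol; y_U = 70.87 / 142 = 0.4991.

0.499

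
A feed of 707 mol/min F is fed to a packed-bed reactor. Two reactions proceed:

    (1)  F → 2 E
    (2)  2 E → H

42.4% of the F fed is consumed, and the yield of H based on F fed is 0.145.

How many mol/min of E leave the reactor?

395 mol/min

Conversion of F: F consumed = 1ξ₁ = 0.424 × 707 → ξ₁ = 299.8 mol/min.
Yield of H: 1ξ₂ / 707 = 0.145 → ξ₂ = 102.5 mol/min.
Outlet amounts (n = n₀ + Σ ν·ξ):
  F: 707 − 1(299.8) = 407.2
  E: 0 + 2(299.8) − 2(102.5) = 394.5
  H: 0 + 1(102.5) = 102.5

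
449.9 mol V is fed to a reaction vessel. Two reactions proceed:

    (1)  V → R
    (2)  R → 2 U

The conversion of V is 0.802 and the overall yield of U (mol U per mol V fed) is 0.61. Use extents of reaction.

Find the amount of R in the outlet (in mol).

224 mol

Conversion of V: V consumed = 1ξ₁ = 0.802 × 449.9 → ξ₁ = 360.8 mol.
Yield of U: 2ξ₂ / 449.9 = 0.61 → ξ₂ = 137.2 mol.
Outlet amounts (n = n₀ + Σ ν·ξ):
  V: 449.9 − 1(360.8) = 89.08
  R: 0 + 1(360.8) − 1(137.2) = 223.6
  U: 0 + 2(137.2) = 274.4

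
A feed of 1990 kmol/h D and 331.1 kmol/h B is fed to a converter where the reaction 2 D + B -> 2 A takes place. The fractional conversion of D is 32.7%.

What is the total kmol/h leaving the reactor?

D reacted = 0.327 × 1990 = 650.7 kmol/h; ν_D = −2, so ξ = 650.7/2 = 325.4 kmol/h.
Outlet amounts (n = n₀ + ν ξ):
  D: 1990 − 2(325.4) = 1339
  B: 331.1 − 1(325.4) = 5.735
  A: 0 + 2(325.4) = 650.7
Total out = 1339 + 5.735 + 650.7 = 1996 kmol/h.

2000 kmol/h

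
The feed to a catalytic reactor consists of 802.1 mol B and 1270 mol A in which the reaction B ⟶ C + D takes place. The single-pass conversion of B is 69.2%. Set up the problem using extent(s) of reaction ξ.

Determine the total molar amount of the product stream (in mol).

B reacted = 0.692 × 802.1 = 555.1 mol; ν_B = −1, so ξ = 555.1/1 = 555.1 mol.
Outlet amounts (n = n₀ + ν ξ):
  B: 802.1 − 1(555.1) = 247
  C: 0 + 1(555.1) = 555.1
  D: 0 + 1(555.1) = 555.1
  A: 1270 (inert)
Total out = 247 + 555.1 + 555.1 + 1270 = 2627 mol.

2630 mol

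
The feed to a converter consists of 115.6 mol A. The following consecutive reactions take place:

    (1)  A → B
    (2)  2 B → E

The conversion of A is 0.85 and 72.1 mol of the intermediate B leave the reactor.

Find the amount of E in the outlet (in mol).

Conversion of A: A consumed = 1ξ₁ = 0.85 × 115.6 → ξ₁ = 98.26 mol.
B balance: n_B = 0 + 1ξ₁ − 2ξ₂ = 72.1 → ξ₂ = (1·98.26 − 72.1)/2 = 13.08 mol.
Outlet amounts (n = n₀ + Σ ν·ξ):
  A: 115.6 − 1(98.26) = 17.34
  B: 0 + 1(98.26) − 2(13.08) = 72.1
  E: 0 + 1(13.08) = 13.08

13.1 mol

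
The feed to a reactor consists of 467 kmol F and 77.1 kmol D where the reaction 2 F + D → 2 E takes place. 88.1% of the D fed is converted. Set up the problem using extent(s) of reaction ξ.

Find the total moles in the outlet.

476 kmol

D reacted = 0.881 × 77.1 = 67.93 kmol; ν_D = −1, so ξ = 67.93/1 = 67.93 kmol.
Outlet amounts (n = n₀ + ν ξ):
  F: 467 − 2(67.93) = 331.1
  D: 77.1 − 1(67.93) = 9.175
  E: 0 + 2(67.93) = 135.9
Total out = 331.1 + 9.175 + 135.9 = 476.2 kmol.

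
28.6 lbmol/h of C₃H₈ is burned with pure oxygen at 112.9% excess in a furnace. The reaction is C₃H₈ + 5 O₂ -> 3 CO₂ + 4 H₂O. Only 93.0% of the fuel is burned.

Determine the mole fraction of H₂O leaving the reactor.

0.296

Stoichiometric O₂ = 5 × 28.6 = 143 lbmol/h; O₂ fed = 143 × 2.129 = 304.4 lbmol/h.
Fuel reacted = 0.93 × 28.6 → ξ = 26.6 lbmol/h.
Outlet (n = n₀ + ν ξ):
  C₃H₈: 28.6 − 1(26.6) = 2.002
  O₂: 304.4 − 5(26.6) = 171.5
  CO₂: 0 + 3(26.6) = 79.79
  H₂O: 0 + 4(26.6) = 106.4
Total out = 359.6 lbmol/h; y_H₂O = 106.4 / 359.6 = 0.2958.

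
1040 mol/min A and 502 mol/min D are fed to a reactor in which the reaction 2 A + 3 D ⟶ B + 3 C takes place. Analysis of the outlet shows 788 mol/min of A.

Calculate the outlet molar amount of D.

For A: n = n₀ − 2ξ → 788 = 1040 − 2ξ, giving ξ = 126 mol/min.
Outlet amounts (n = n₀ + ν ξ):
  A: 1040 − 2(126) = 788
  D: 502 − 3(126) = 124
  B: 0 + 1(126) = 126
  C: 0 + 3(126) = 378

124 mol/min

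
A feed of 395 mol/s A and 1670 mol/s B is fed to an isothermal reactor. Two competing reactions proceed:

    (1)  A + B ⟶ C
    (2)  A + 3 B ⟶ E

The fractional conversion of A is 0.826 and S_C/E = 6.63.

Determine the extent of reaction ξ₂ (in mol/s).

Conversion of A: A consumed = 0.826 × 395 = 326.3 mol/s = 1ξ₁ + 1ξ₂.
Selectivity: 1ξ₁ / (1ξ₂) = 6.63 → ξ₁ = 6.63 ξ₂.
Substitute: (1·6.63 + 1) ξ₂ = 326.3 → ξ₂ = 42.76 mol/s, ξ₁ = 283.5 mol/s.
Outlet amounts (n = n₀ + Σ ν·ξ):
  A: 395 − 1(283.5) − 1(42.76) = 68.73
  B: 1670 − 1(283.5) − 3(42.76) = 1258
  C: 0 + 1(283.5) = 283.5
  E: 0 + 1(42.76) = 42.76

ξ₂ = 42.8 mol/s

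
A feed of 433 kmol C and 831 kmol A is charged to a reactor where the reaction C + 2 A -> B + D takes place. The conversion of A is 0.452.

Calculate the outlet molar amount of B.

188 kmol

A reacted = 0.452 × 831 = 375.6 kmol; ν_A = −2, so ξ = 375.6/2 = 187.8 kmol.
Outlet amounts (n = n₀ + ν ξ):
  C: 433 − 1(187.8) = 245.2
  A: 831 − 2(187.8) = 455.4
  B: 0 + 1(187.8) = 187.8
  D: 0 + 1(187.8) = 187.8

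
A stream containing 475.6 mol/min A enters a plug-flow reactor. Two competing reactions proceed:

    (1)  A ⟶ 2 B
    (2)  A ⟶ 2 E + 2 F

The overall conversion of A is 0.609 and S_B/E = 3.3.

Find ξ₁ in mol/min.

Conversion of A: A consumed = 0.609 × 475.6 = 289.6 mol/min = 1ξ₁ + 1ξ₂.
Selectivity: 2ξ₁ / (2ξ₂) = 3.3 → ξ₁ = 3.3 ξ₂.
Substitute: (1·3.3 + 1) ξ₂ = 289.6 → ξ₂ = 67.36 mol/min, ξ₁ = 222.3 mol/min.
Outlet amounts (n = n₀ + Σ ν·ξ):
  A: 475.6 − 1(222.3) − 1(67.36) = 186
  B: 0 + 2(222.3) = 444.6
  E: 0 + 2(67.36) = 134.7
  F: 0 + 2(67.36) = 134.7

ξ₁ = 222 mol/min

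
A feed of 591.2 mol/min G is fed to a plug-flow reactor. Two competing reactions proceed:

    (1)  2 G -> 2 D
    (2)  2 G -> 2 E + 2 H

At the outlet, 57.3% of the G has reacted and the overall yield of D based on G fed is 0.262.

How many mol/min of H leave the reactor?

Yield of D: 2ξ₁ / 591.2 = 0.262 → ξ₁ = 77.45 mol/min.
Conversion of G: 2ξ₁ + 2ξ₂ = 0.573 × 591.2 = 338.8 → ξ₂ = 91.93 mol/min.
Outlet amounts (n = n₀ + Σ ν·ξ):
  G: 591.2 − 2(77.45) − 2(91.93) = 252.4
  D: 0 + 2(77.45) = 154.9
  E: 0 + 2(91.93) = 183.9
  H: 0 + 2(91.93) = 183.9

184 mol/min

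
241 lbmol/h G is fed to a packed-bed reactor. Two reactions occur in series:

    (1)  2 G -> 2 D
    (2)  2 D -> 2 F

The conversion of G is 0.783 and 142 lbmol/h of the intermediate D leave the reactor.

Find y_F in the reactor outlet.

0.194

Conversion of G: G consumed = 2ξ₁ = 0.783 × 241 → ξ₁ = 94.35 lbmol/h.
D balance: n_D = 0 + 2ξ₁ − 2ξ₂ = 142 → ξ₂ = (2·94.35 − 142)/2 = 23.35 lbmol/h.
Outlet amounts (n = n₀ + Σ ν·ξ):
  G: 241 − 2(94.35) = 52.3
  D: 0 + 2(94.35) − 2(23.35) = 142
  F: 0 + 2(23.35) = 46.7
Total out = 241 lbmol/h; y_F = 46.7 / 241 = 0.1938.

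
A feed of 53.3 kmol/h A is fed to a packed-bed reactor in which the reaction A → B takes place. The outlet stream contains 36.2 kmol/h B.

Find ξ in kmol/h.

ξ = 36.2 kmol/h

For B: n = n₀ + 1ξ → 36.2 = 0 + 1ξ, giving ξ = 36.2 kmol/h.
Outlet amounts (n = n₀ + ν ξ):
  A: 53.3 − 1(36.2) = 17.1
  B: 0 + 1(36.2) = 36.2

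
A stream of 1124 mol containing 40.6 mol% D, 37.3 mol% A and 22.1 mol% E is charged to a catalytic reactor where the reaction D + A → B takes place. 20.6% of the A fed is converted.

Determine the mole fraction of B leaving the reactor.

A reacted = 0.206 × 419.3 = 86.37 mol; ν_A = −1, so ξ = 86.37/1 = 86.37 mol.
Outlet amounts (n = n₀ + ν ξ):
  D: 456.3 − 1(86.37) = 370
  A: 419.3 − 1(86.37) = 332.9
  B: 0 + 1(86.37) = 86.37
  E: 248.4 (inert)
Total out = 1038 mol; y_B = 86.37 / 1038 = 0.08323.

0.0832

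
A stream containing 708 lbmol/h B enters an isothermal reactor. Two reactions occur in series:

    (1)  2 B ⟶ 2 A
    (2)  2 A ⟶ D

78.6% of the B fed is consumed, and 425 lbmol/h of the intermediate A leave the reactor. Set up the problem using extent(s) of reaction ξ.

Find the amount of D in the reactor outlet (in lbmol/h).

Conversion of B: B consumed = 2ξ₁ = 0.786 × 708 → ξ₁ = 278.2 lbmol/h.
A balance: n_A = 0 + 2ξ₁ − 2ξ₂ = 425 → ξ₂ = (2·278.2 − 425)/2 = 65.74 lbmol/h.
Outlet amounts (n = n₀ + Σ ν·ξ):
  B: 708 − 2(278.2) = 151.5
  A: 0 + 2(278.2) − 2(65.74) = 425
  D: 0 + 1(65.74) = 65.74

65.7 lbmol/h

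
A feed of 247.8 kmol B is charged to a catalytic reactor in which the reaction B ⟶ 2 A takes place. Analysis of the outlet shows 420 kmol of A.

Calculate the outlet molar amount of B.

37.8 kmol

For A: n = n₀ + 2ξ → 420 = 0 + 2ξ, giving ξ = 210 kmol.
Outlet amounts (n = n₀ + ν ξ):
  B: 247.8 − 1(210) = 37.8
  A: 0 + 2(210) = 420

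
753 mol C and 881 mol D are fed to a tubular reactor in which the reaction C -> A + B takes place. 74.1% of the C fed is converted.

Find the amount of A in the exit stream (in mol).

C reacted = 0.741 × 753 = 558 mol; ν_C = −1, so ξ = 558/1 = 558 mol.
Outlet amounts (n = n₀ + ν ξ):
  C: 753 − 1(558) = 195
  A: 0 + 1(558) = 558
  B: 0 + 1(558) = 558
  D: 881 (inert)

558 mol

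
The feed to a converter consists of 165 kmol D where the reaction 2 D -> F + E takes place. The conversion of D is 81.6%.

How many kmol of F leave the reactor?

D reacted = 0.816 × 165 = 134.6 kmol; ν_D = −2, so ξ = 134.6/2 = 67.32 kmol.
Outlet amounts (n = n₀ + ν ξ):
  D: 165 − 2(67.32) = 30.36
  F: 0 + 1(67.32) = 67.32
  E: 0 + 1(67.32) = 67.32

67.3 kmol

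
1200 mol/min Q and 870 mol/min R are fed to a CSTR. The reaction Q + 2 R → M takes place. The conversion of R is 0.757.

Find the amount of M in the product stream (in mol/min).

R reacted = 0.757 × 870 = 658.6 mol/min; ν_R = −2, so ξ = 658.6/2 = 329.3 mol/min.
Outlet amounts (n = n₀ + ν ξ):
  Q: 1200 − 1(329.3) = 870.7
  R: 870 − 2(329.3) = 211.4
  M: 0 + 1(329.3) = 329.3

329 mol/min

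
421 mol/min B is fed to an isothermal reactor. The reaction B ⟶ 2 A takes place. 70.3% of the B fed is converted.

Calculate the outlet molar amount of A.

592 mol/min

B reacted = 0.703 × 421 = 296 mol/min; ν_B = −1, so ξ = 296/1 = 296 mol/min.
Outlet amounts (n = n₀ + ν ξ):
  B: 421 − 1(296) = 125
  A: 0 + 2(296) = 591.9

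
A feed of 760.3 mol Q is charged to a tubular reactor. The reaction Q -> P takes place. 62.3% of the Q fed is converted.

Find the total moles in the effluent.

Q reacted = 0.623 × 760.3 = 473.7 mol; ν_Q = −1, so ξ = 473.7/1 = 473.7 mol.
Outlet amounts (n = n₀ + ν ξ):
  Q: 760.3 − 1(473.7) = 286.6
  P: 0 + 1(473.7) = 473.7
Total out = 286.6 + 473.7 = 760.3 mol.

760 mol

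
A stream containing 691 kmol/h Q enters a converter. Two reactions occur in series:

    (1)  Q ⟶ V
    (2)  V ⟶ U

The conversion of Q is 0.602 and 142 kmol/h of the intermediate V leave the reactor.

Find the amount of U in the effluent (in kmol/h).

Conversion of Q: Q consumed = 1ξ₁ = 0.602 × 691 → ξ₁ = 416 kmol/h.
V balance: n_V = 0 + 1ξ₁ − 1ξ₂ = 142 → ξ₂ = (1·416 − 142)/1 = 274 kmol/h.
Outlet amounts (n = n₀ + Σ ν·ξ):
  Q: 691 − 1(416) = 275
  V: 0 + 1(416) − 1(274) = 142
  U: 0 + 1(274) = 274

274 kmol/h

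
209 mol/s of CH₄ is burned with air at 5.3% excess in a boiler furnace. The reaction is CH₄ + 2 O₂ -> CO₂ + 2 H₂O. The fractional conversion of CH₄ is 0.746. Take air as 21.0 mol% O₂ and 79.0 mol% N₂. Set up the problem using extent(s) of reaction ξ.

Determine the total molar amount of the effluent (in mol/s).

2300 mol/s

Stoichiometric O₂ = 2 × 209 = 418 mol/s; O₂ fed = 418 × 1.053 = 440.2 mol/s.
N₂ fed = 440.2 × 79/21 = 1656 mol/s.
Fuel reacted = 0.746 × 209 → ξ = 155.9 mol/s.
Outlet (n = n₀ + ν ξ):
  CH₄: 209 − 1(155.9) = 53.09
  O₂: 440.2 − 2(155.9) = 128.3
  N₂: 1656 (inert)
  CO₂: 0 + 1(155.9) = 155.9
  H₂O: 0 + 2(155.9) = 311.8
Total out = 53.09 + 128.3 + 1656 + 155.9 + 311.8 = 2305 mol/s.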